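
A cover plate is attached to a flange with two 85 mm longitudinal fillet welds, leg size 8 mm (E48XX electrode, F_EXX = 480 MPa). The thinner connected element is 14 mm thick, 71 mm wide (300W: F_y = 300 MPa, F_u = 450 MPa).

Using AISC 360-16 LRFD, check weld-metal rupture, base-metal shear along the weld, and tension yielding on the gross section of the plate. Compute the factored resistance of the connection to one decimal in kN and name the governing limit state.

207.7 kN (weld metal governs)

Weld metal: throat = 0.707×8 = 5.656 mm, L = 2×85 = 170 mm. φR_n = 0.75 × 0.6 × 480 × 5.656 × 170 = 207.7 kN.
Base metal shear (14 mm plate): yield φR_n = 1.0×0.6×300×14×170 = 428.4 kN; rupture φR_n = 0.75×0.6×450×14×170 = 482.0 kN; take 428.4 kN (yield).
Tension yield (gross): A_g = 71×14 = 994 mm². φR_n = 0.90 × 300 × 994 = 268.4 kN.
Governing: min(207.7, 428.4, 268.4) = 207.7 kN → weld metal.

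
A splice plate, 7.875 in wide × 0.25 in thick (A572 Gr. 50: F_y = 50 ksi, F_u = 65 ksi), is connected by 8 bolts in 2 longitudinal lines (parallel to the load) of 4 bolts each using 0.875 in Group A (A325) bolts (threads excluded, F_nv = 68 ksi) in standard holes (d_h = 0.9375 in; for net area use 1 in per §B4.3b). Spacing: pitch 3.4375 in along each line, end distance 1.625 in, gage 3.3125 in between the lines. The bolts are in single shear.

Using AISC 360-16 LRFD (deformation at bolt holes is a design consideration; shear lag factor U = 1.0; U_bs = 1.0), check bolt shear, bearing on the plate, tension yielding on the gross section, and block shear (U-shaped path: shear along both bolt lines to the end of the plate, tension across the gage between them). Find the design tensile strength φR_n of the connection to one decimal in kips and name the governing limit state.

Bolt shear: A_b = π(0.875)²/4 = 0.60132 in². φR_n = 0.75 × 68 × 0.60132 × 8 × 1 = 245.3 kips.
Bearing (0.25 in plate, F_u = 65 ksi): end bolts L_c = 1.625 − 0.9375/2 = 1.15625, R_n = min(1.2×1.15625×0.25×65, 2.4×0.875×0.25×65) = 22.547 kips/bolt; interior L_c = 3.4375 − 0.9375 = 2.5, R_n = 34.125 kips/bolt. φR_n = 0.75 × (2×22.547 + 6×34.125) = 187.4 kips.
Tension yield (gross): A_g = 7.875×0.25 = 1.9688 in². φR_n = 0.90 × 50 × 1.9688 = 88.6 kips.
Block shear: shear path 2×[1.625+3×3.4375] = 2×11.9375 in, A_gv = 5.9688, A_nv = 2×(11.9375 − 3.5×1)×0.25 = 4.2188 in²; tension across gage: (3.3125 − 1×1)×0.25 = 0.57813 in². R_n = min(0.6×65×4.2188, 0.6×50×5.9688) + 1.0×65×0.57813 = min(164.53, 179.06) + 37.578 = 202.11 kips. φR_n = 0.75 × 202.11 = 151.6 kips.
Governing: min(245.3, 187.4, 88.6, 151.6) = 88.6 kips → gross-section yield.

88.6 kips (gross-section yield governs)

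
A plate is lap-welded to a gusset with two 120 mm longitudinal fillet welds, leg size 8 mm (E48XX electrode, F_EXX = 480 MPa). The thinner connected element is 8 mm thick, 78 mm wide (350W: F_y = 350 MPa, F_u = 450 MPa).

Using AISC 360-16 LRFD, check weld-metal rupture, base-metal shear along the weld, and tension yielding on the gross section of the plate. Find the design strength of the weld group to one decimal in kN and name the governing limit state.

Weld metal: throat = 0.707×8 = 5.656 mm, L = 2×120 = 240 mm. φR_n = 0.75 × 0.6 × 480 × 5.656 × 240 = 293.2 kN.
Base metal shear (8 mm plate): yield φR_n = 1.0×0.6×350×8×240 = 403.2 kN; rupture φR_n = 0.75×0.6×450×8×240 = 388.8 kN; take 388.8 kN (rupture).
Tension yield (gross): A_g = 78×8 = 624 mm². φR_n = 0.90 × 350 × 624 = 196.6 kN.
Governing: min(293.2, 388.8, 196.6) = 196.6 kN → gross-section yield.

196.6 kN (gross-section yield governs)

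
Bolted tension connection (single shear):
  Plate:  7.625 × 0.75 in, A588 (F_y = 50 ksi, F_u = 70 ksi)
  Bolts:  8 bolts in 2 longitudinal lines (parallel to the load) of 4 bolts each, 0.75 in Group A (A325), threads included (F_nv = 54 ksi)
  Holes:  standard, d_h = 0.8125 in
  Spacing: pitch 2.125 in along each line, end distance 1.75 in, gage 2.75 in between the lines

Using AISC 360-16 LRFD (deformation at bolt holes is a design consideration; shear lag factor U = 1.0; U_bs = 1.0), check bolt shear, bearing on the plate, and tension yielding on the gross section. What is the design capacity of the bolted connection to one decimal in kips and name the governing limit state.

Bolt shear: A_b = π(0.75)²/4 = 0.44179 in². φR_n = 0.75 × 54 × 0.44179 × 8 × 1 = 143.1 kips.
Bearing (0.75 in plate, F_u = 70 ksi): end bolts L_c = 1.75 − 0.8125/2 = 1.34375, R_n = min(1.2×1.34375×0.75×70, 2.4×0.75×0.75×70) = 84.656 kips/bolt; interior L_c = 2.125 − 0.8125 = 1.3125, R_n = 82.688 kips/bolt. φR_n = 0.75 × (2×84.656 + 6×82.688) = 499.1 kips.
Tension yield (gross): A_g = 7.625×0.75 = 5.7188 in². φR_n = 0.90 × 50 × 5.7188 = 257.3 kips.
Governing: min(143.1, 499.1, 257.3) = 143.1 kips → bolt shear.

143.1 kips (bolt shear governs)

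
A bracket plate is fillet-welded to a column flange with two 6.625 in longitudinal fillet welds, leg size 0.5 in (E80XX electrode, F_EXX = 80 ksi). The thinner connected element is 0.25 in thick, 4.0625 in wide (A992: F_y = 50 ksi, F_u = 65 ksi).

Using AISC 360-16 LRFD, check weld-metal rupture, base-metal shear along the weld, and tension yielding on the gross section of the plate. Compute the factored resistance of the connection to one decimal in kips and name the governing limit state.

45.7 kips (gross-section yield governs)

Weld metal: throat = 0.707×0.5 = 0.3535 in, L = 2×6.625 = 13.25 in. φR_n = 0.75 × 0.6 × 80 × 0.3535 × 13.25 = 168.6 kips.
Base metal shear (0.25 in plate): yield φR_n = 1.0×0.6×50×0.25×13.25 = 99.4 kips; rupture φR_n = 0.75×0.6×65×0.25×13.25 = 96.9 kips; take 96.9 kips (rupture).
Tension yield (gross): A_g = 4.0625×0.25 = 1.0156 in². φR_n = 0.90 × 50 × 1.0156 = 45.7 kips.
Governing: min(168.6, 96.9, 45.7) = 45.7 kips → gross-section yield.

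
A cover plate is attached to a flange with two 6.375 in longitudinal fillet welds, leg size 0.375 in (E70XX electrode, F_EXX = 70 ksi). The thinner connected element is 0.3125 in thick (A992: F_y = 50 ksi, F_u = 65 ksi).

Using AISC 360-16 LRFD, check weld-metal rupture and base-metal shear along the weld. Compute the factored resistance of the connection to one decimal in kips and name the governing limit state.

Weld metal: throat = 0.707×0.375 = 0.26513 in, L = 2×6.375 = 12.75 in. φR_n = 0.75 × 0.6 × 70 × 0.26513 × 12.75 = 106.5 kips.
Base metal shear (0.3125 in plate): yield φR_n = 1.0×0.6×50×0.3125×12.75 = 119.5 kips; rupture φR_n = 0.75×0.6×65×0.3125×12.75 = 116.5 kips; take 116.5 kips (rupture).
Governing: min(106.5, 116.5) = 106.5 kips → weld metal.

106.5 kips (weld metal governs)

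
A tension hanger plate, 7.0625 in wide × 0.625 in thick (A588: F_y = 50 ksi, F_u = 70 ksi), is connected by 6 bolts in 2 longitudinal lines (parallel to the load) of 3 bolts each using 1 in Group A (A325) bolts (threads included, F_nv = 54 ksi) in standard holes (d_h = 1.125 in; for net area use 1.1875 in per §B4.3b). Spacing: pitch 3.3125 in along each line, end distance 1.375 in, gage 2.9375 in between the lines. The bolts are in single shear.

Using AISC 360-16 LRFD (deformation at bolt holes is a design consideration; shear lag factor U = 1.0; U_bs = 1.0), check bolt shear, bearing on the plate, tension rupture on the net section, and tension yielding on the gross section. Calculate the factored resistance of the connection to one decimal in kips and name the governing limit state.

Bolt shear: A_b = π(1)²/4 = 0.7854 in². φR_n = 0.75 × 54 × 0.7854 × 6 × 1 = 190.9 kips.
Bearing (0.625 in plate, F_u = 70 ksi): end bolts L_c = 1.375 − 1.125/2 = 0.8125, R_n = min(1.2×0.8125×0.625×70, 2.4×1×0.625×70) = 42.656 kips/bolt; interior L_c = 3.3125 − 1.125 = 2.1875, R_n = 105 kips/bolt. φR_n = 0.75 × (2×42.656 + 4×105) = 379.0 kips.
Tension rupture (net): A_n = (7.0625 − 2×1.1875)×0.625 = 2.9297 in² (U = 1.0, A_e = A_n). φR_n = 0.75 × 70 × 2.9297 = 153.8 kips.
Tension yield (gross): A_g = 7.0625×0.625 = 4.4141 in². φR_n = 0.90 × 50 × 4.4141 = 198.6 kips.
Governing: min(190.9, 379.0, 153.8, 198.6) = 153.8 kips → net-section rupture.

153.8 kips (net-section rupture governs)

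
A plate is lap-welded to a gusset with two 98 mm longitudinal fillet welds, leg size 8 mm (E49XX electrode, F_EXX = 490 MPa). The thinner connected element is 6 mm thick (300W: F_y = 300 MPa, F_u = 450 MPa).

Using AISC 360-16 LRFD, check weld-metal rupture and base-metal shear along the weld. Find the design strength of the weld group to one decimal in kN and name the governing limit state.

Weld metal: throat = 0.707×8 = 5.656 mm, L = 2×98 = 196 mm. φR_n = 0.75 × 0.6 × 490 × 5.656 × 196 = 244.4 kN.
Base metal shear (6 mm plate): yield φR_n = 1.0×0.6×300×6×196 = 211.7 kN; rupture φR_n = 0.75×0.6×450×6×196 = 238.1 kN; take 211.7 kN (yield).
Governing: min(244.4, 211.7) = 211.7 kN → base-metal shear.

211.7 kN (base-metal shear governs)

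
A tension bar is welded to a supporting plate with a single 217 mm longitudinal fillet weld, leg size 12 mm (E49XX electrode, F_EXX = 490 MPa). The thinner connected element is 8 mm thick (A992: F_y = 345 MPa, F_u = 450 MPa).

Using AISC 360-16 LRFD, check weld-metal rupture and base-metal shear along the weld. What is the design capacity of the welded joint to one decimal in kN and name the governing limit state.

Weld metal: throat = 0.707×12 = 8.484 mm, L = 217 mm. φR_n = 0.75 × 0.6 × 490 × 8.484 × 217 = 405.9 kN.
Base metal shear (8 mm plate): yield φR_n = 1.0×0.6×345×8×217 = 359.4 kN; rupture φR_n = 0.75×0.6×450×8×217 = 351.5 kN; take 351.5 kN (rupture).
Governing: min(405.9, 351.5) = 351.5 kN → base-metal shear.

351.5 kN (base-metal shear governs)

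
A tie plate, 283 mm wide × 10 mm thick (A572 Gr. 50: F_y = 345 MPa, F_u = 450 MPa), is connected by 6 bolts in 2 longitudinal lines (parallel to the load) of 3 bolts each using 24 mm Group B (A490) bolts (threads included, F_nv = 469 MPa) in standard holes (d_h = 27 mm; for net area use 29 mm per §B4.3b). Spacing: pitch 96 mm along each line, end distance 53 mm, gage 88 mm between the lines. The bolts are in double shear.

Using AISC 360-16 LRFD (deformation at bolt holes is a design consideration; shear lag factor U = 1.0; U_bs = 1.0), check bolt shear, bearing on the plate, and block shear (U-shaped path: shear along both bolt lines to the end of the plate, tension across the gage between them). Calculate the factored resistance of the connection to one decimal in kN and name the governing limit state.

Bolt shear: A_b = π(24)²/4 = 452.39 mm². φR_n = 0.75 × 469 × 452.39 × 6 × 2 = 1909.5 kN.
Bearing (10 mm plate, F_u = 450 MPa): end bolts L_c = 53 − 27/2 = 39.5, R_n = min(1.2×39.5×10×450, 2.4×24×10×450) = 213.3 kN/bolt; interior L_c = 96 − 27 = 69, R_n = 259.2 kN/bolt. φR_n = 0.75 × (2×213.3 + 4×259.2) = 1097.6 kN.
Block shear: shear path 2×[53+2×96] = 2×245 mm, A_gv = 4900, A_nv = 2×(245 − 2.5×29)×10 = 3450 mm²; tension across gage: (88 − 1×29)×10 = 590 mm². R_n = min(0.6×450×3450, 0.6×345×4900) + 1.0×450×590 = min(931.5, 1014.3) + 265.5 = 1197 kN. φR_n = 0.75 × 1197 = 897.8 kN.
Governing: min(1909.5, 1097.6, 897.8) = 897.8 kN → block shear.

897.8 kN (block shear governs)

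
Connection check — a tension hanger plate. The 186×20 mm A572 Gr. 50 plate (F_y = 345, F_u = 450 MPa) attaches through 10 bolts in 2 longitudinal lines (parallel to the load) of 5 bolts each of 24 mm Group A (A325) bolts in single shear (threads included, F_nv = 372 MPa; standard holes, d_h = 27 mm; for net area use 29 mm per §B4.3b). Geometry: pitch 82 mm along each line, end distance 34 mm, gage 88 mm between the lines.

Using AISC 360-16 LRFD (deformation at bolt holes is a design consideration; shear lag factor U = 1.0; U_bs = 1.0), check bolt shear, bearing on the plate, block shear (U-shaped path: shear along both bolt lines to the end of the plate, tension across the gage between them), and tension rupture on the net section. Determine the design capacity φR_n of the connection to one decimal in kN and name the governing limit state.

Bolt shear: A_b = π(24)²/4 = 452.39 mm². φR_n = 0.75 × 372 × 452.39 × 10 × 1 = 1262.2 kN.
Bearing (20 mm plate, F_u = 450 MPa): end bolts L_c = 34 − 27/2 = 20.5, R_n = min(1.2×20.5×20×450, 2.4×24×20×450) = 221.4 kN/bolt; interior L_c = 82 − 27 = 55, R_n = 518.4 kN/bolt. φR_n = 0.75 × (2×221.4 + 8×518.4) = 3442.5 kN.
Block shear: shear path 2×[34+4×82] = 2×362 mm, A_gv = 14480, A_nv = 2×(362 − 4.5×29)×20 = 9260 mm²; tension across gage: (88 − 1×29)×20 = 1180 mm². R_n = min(0.6×450×9260, 0.6×345×14480) + 1.0×450×1180 = min(2500.2, 2997.4) + 531 = 3031.2 kN. φR_n = 0.75 × 3031.2 = 2273.4 kN.
Tension rupture (net): A_n = (186 − 2×29)×20 = 2560 mm² (U = 1.0, A_e = A_n). φR_n = 0.75 × 450 × 2560 = 864.0 kN.
Governing: min(1262.2, 3442.5, 2273.4, 864.0) = 864.0 kN → net-section rupture.

864.0 kN (net-section rupture governs)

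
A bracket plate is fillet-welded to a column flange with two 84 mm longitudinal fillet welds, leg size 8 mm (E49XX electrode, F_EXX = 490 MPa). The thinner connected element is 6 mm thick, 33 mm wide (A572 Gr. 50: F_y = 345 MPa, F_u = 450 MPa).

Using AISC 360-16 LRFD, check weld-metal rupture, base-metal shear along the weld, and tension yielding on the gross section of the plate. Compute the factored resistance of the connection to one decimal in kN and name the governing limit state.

61.5 kN (gross-section yield governs)

Weld metal: throat = 0.707×8 = 5.656 mm, L = 2×84 = 168 mm. φR_n = 0.75 × 0.6 × 490 × 5.656 × 168 = 209.5 kN.
Base metal shear (6 mm plate): yield φR_n = 1.0×0.6×345×6×168 = 208.7 kN; rupture φR_n = 0.75×0.6×450×6×168 = 204.1 kN; take 204.1 kN (rupture).
Tension yield (gross): A_g = 33×6 = 198 mm². φR_n = 0.90 × 345 × 198 = 61.5 kN.
Governing: min(209.5, 204.1, 61.5) = 61.5 kN → gross-section yield.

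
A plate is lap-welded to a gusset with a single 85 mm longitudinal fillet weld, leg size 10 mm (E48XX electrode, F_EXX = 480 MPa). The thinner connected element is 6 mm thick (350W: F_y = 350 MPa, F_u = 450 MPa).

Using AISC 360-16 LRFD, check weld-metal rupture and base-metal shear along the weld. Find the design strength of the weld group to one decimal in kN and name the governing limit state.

Weld metal: throat = 0.707×10 = 7.07 mm, L = 85 mm. φR_n = 0.75 × 0.6 × 480 × 7.07 × 85 = 129.8 kN.
Base metal shear (6 mm plate): yield φR_n = 1.0×0.6×350×6×85 = 107.1 kN; rupture φR_n = 0.75×0.6×450×6×85 = 103.3 kN; take 103.3 kN (rupture).
Governing: min(129.8, 103.3) = 103.3 kN → base-metal shear.

103.3 kN (base-metal shear governs)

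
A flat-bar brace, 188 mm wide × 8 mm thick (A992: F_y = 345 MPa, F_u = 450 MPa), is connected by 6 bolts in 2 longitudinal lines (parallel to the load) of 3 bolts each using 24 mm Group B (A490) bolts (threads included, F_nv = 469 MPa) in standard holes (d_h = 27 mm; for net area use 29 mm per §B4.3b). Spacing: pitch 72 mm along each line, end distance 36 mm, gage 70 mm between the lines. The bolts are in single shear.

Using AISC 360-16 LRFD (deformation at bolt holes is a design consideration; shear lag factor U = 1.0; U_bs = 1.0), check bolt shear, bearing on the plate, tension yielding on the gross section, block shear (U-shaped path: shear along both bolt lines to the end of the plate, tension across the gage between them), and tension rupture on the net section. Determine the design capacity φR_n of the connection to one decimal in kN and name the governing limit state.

Bolt shear: A_b = π(24)²/4 = 452.39 mm². φR_n = 0.75 × 469 × 452.39 × 6 × 1 = 954.8 kN.
Bearing (8 mm plate, F_u = 450 MPa): end bolts L_c = 36 − 27/2 = 22.5, R_n = min(1.2×22.5×8×450, 2.4×24×8×450) = 97.2 kN/bolt; interior L_c = 72 − 27 = 45, R_n = 194.4 kN/bolt. φR_n = 0.75 × (2×97.2 + 4×194.4) = 729.0 kN.
Tension yield (gross): A_g = 188×8 = 1504 mm². φR_n = 0.90 × 345 × 1504 = 467.0 kN.
Block shear: shear path 2×[36+2×72] = 2×180 mm, A_gv = 2880, A_nv = 2×(180 − 2.5×29)×8 = 1720 mm²; tension across gage: (70 − 1×29)×8 = 328 mm². R_n = min(0.6×450×1720, 0.6×345×2880) + 1.0×450×328 = min(464.4, 596.16) + 147.6 = 612 kN. φR_n = 0.75 × 612 = 459.0 kN.
Tension rupture (net): A_n = (188 − 2×29)×8 = 1040 mm² (U = 1.0, A_e = A_n). φR_n = 0.75 × 450 × 1040 = 351.0 kN.
Governing: min(954.8, 729.0, 467.0, 459.0, 351.0) = 351.0 kN → net-section rupture.

351.0 kN (net-section rupture governs)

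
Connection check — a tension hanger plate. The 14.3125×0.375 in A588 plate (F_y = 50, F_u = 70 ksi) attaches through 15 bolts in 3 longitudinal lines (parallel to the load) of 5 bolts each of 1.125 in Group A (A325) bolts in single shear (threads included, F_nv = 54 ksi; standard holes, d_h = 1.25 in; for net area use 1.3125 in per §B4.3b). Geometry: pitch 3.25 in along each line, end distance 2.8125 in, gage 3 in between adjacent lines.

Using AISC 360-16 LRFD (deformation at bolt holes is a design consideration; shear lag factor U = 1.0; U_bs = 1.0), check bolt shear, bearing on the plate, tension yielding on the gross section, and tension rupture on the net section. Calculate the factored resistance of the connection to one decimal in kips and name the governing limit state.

Bolt shear: A_b = π(1.125)²/4 = 0.99402 in². φR_n = 0.75 × 54 × 0.99402 × 15 × 1 = 603.9 kips.
Bearing (0.375 in plate, F_u = 70 ksi): end bolts L_c = 2.8125 − 1.25/2 = 2.1875, R_n = min(1.2×2.1875×0.375×70, 2.4×1.125×0.375×70) = 68.906 kips/bolt; interior L_c = 3.25 − 1.25 = 2, R_n = 63 kips/bolt. φR_n = 0.75 × (3×68.906 + 12×63) = 722.0 kips.
Tension yield (gross): A_g = 14.3125×0.375 = 5.3672 in². φR_n = 0.90 × 50 × 5.3672 = 241.5 kips.
Tension rupture (net): A_n = (14.3125 − 3×1.3125)×0.375 = 3.8906 in² (U = 1.0, A_e = A_n). φR_n = 0.75 × 70 × 3.8906 = 204.3 kips.
Governing: min(603.9, 722.0, 241.5, 204.3) = 204.3 kips → net-section rupture.

204.3 kips (net-section rupture governs)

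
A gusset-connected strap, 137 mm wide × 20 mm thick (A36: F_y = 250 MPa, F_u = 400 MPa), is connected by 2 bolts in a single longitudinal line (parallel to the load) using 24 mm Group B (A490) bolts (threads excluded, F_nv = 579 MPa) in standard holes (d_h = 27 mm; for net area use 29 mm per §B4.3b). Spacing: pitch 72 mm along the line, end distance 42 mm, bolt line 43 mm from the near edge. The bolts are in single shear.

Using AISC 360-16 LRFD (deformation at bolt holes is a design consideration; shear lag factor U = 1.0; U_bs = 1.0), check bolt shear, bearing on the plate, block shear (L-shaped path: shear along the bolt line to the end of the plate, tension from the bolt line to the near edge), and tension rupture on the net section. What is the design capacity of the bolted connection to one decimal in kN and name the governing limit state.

392.9 kN (bolt shear governs)

Bolt shear: A_b = π(24)²/4 = 452.39 mm². φR_n = 0.75 × 579 × 452.39 × 2 × 1 = 392.9 kN.
Bearing (20 mm plate, F_u = 400 MPa): end bolts L_c = 42 − 27/2 = 28.5, R_n = min(1.2×28.5×20×400, 2.4×24×20×400) = 273.6 kN/bolt; interior L_c = 72 − 27 = 45, R_n = 432 kN/bolt. φR_n = 0.75 × (1×273.6 + 1×432) = 529.2 kN.
Block shear: shear path 1×[42+1×72] = 1×114 mm, A_gv = 2280, A_nv = 1×(114 − 1.5×29)×20 = 1410 mm²; tension to near edge: (43 − 0.5×29)×20 = 570 mm². R_n = min(0.6×400×1410, 0.6×250×2280) + 1.0×400×570 = min(338.4, 342) + 228 = 566.4 kN. φR_n = 0.75 × 566.4 = 424.8 kN.
Tension rupture (net): A_n = (137 − 1×29)×20 = 2160 mm² (U = 1.0, A_e = A_n). φR_n = 0.75 × 400 × 2160 = 648.0 kN.
Governing: min(392.9, 529.2, 424.8, 648.0) = 392.9 kN → bolt shear.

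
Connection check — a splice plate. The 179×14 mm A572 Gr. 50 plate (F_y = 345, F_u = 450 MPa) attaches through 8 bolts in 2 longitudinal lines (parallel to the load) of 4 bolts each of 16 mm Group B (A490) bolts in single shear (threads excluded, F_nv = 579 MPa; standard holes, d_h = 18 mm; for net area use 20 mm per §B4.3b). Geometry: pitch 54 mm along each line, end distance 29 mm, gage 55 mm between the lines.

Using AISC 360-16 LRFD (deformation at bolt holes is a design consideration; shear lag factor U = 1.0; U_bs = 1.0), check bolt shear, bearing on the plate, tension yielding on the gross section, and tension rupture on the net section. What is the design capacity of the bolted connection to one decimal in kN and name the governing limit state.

Bolt shear: A_b = π(16)²/4 = 201.06 mm². φR_n = 0.75 × 579 × 201.06 × 8 × 1 = 698.5 kN.
Bearing (14 mm plate, F_u = 450 MPa): end bolts L_c = 29 − 18/2 = 20, R_n = min(1.2×20×14×450, 2.4×16×14×450) = 151.2 kN/bolt; interior L_c = 54 − 18 = 36, R_n = 241.92 kN/bolt. φR_n = 0.75 × (2×151.2 + 6×241.92) = 1315.4 kN.
Tension yield (gross): A_g = 179×14 = 2506 mm². φR_n = 0.90 × 345 × 2506 = 778.1 kN.
Tension rupture (net): A_n = (179 − 2×20)×14 = 1946 mm² (U = 1.0, A_e = A_n). φR_n = 0.75 × 450 × 1946 = 656.8 kN.
Governing: min(698.5, 1315.4, 778.1, 656.8) = 656.8 kN → net-section rupture.

656.8 kN (net-section rupture governs)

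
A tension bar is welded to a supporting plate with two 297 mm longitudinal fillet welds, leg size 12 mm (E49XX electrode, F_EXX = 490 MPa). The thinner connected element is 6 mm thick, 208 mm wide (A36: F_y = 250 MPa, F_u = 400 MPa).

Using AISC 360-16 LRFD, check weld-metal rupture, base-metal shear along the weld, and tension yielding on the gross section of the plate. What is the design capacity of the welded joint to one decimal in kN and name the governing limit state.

Weld metal: throat = 0.707×12 = 8.484 mm, L = 2×297 = 594 mm. φR_n = 0.75 × 0.6 × 490 × 8.484 × 594 = 1111.2 kN.
Base metal shear (6 mm plate): yield φR_n = 1.0×0.6×250×6×594 = 534.6 kN; rupture φR_n = 0.75×0.6×400×6×594 = 641.5 kN; take 534.6 kN (yield).
Tension yield (gross): A_g = 208×6 = 1248 mm². φR_n = 0.90 × 250 × 1248 = 280.8 kN.
Governing: min(1111.2, 534.6, 280.8) = 280.8 kN → gross-section yield.

280.8 kN (gross-section yield governs)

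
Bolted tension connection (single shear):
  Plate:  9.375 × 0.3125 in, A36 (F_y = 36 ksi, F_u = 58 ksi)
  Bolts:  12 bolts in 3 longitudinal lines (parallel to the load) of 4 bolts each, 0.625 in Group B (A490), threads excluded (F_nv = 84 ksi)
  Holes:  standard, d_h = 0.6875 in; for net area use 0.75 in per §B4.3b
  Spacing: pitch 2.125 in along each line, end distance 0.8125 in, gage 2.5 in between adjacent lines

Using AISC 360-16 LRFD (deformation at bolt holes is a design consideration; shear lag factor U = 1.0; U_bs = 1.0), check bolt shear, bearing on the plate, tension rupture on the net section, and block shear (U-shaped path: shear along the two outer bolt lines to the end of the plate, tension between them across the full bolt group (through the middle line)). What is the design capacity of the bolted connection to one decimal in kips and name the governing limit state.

Bolt shear: A_b = π(0.625)²/4 = 0.3068 in². φR_n = 0.75 × 84 × 0.3068 × 12 × 1 = 231.9 kips.
Bearing (0.3125 in plate, F_u = 58 ksi): end bolts L_c = 0.8125 − 0.6875/2 = 0.46875, R_n = min(1.2×0.46875×0.3125×58, 2.4×0.625×0.3125×58) = 10.195 kips/bolt; interior L_c = 2.125 − 0.6875 = 1.4375, R_n = 27.188 kips/bolt. φR_n = 0.75 × (3×10.195 + 9×27.188) = 206.5 kips.
Tension rupture (net): A_n = (9.375 − 3×0.75)×0.3125 = 2.2266 in² (U = 1.0, A_e = A_n). φR_n = 0.75 × 58 × 2.2266 = 96.9 kips.
Block shear: shear path 2×[0.8125+3×2.125] = 2×7.1875 in, A_gv = 4.4922, A_nv = 2×(7.1875 − 3.5×0.75)×0.3125 = 2.8516 in²; tension across gage: (5 − 2×0.75)×0.3125 = 1.0938 in². R_n = min(0.6×58×2.8516, 0.6×36×4.4922) + 1.0×58×1.0938 = min(99.236, 97.032) + 63.44 = 160.47 kips. φR_n = 0.75 × 160.47 = 120.4 kips.
Governing: min(231.9, 206.5, 96.9, 120.4) = 96.9 kips → net-section rupture.

96.9 kips (net-section rupture governs)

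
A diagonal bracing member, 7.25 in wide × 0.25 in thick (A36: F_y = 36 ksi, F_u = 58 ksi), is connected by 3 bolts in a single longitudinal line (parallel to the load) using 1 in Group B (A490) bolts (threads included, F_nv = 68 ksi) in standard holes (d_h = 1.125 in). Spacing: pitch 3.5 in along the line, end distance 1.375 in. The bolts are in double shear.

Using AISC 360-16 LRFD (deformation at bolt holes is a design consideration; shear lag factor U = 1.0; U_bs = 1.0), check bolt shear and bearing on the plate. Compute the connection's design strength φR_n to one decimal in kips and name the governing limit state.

62.8 kips (bearing governs)

Bolt shear: A_b = π(1)²/4 = 0.7854 in². φR_n = 0.75 × 68 × 0.7854 × 3 × 2 = 240.3 kips.
Bearing (0.25 in plate, F_u = 58 ksi): end bolts L_c = 1.375 − 1.125/2 = 0.8125, R_n = min(1.2×0.8125×0.25×58, 2.4×1×0.25×58) = 14.138 kips/bolt; interior L_c = 3.5 − 1.125 = 2.375, R_n = 34.8 kips/bolt. φR_n = 0.75 × (1×14.138 + 2×34.8) = 62.8 kips.
Governing: min(240.3, 62.8) = 62.8 kips → bearing.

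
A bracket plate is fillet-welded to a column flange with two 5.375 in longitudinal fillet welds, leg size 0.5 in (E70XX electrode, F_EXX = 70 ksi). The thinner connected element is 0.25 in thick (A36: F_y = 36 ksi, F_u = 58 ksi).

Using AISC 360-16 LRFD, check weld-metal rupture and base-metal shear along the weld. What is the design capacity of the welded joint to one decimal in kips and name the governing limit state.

58.1 kips (base-metal shear governs)

Weld metal: throat = 0.707×0.5 = 0.3535 in, L = 2×5.375 = 10.75 in. φR_n = 0.75 × 0.6 × 70 × 0.3535 × 10.75 = 119.7 kips.
Base metal shear (0.25 in plate): yield φR_n = 1.0×0.6×36×0.25×10.75 = 58.1 kips; rupture φR_n = 0.75×0.6×58×0.25×10.75 = 70.1 kips; take 58.1 kips (yield).
Governing: min(119.7, 58.1) = 58.1 kips → base-metal shear.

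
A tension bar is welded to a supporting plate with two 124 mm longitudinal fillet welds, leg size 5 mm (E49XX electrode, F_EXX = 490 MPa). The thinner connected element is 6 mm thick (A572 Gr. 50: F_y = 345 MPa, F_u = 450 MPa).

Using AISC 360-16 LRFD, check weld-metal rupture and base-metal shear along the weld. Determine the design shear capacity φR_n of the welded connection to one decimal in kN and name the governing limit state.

193.3 kN (weld metal governs)

Weld metal: throat = 0.707×5 = 3.535 mm, L = 2×124 = 248 mm. φR_n = 0.75 × 0.6 × 490 × 3.535 × 248 = 193.3 kN.
Base metal shear (6 mm plate): yield φR_n = 1.0×0.6×345×6×248 = 308.0 kN; rupture φR_n = 0.75×0.6×450×6×248 = 301.3 kN; take 301.3 kN (rupture).
Governing: min(193.3, 301.3) = 193.3 kN → weld metal.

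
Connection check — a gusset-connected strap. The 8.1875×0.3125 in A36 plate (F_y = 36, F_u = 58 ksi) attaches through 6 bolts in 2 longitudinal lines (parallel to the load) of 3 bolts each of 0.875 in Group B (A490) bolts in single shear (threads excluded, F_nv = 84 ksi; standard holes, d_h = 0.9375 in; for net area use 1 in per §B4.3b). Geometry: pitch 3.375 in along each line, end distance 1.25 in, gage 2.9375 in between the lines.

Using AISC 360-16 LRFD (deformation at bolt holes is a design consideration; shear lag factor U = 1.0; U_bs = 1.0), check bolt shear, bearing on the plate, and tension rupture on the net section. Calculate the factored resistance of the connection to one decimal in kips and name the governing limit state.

84.1 kips (net-section rupture governs)

Bolt shear: A_b = π(0.875)²/4 = 0.60132 in². φR_n = 0.75 × 84 × 0.60132 × 6 × 1 = 227.3 kips.
Bearing (0.3125 in plate, F_u = 58 ksi): end bolts L_c = 1.25 − 0.9375/2 = 0.78125, R_n = min(1.2×0.78125×0.3125×58, 2.4×0.875×0.3125×58) = 16.992 kips/bolt; interior L_c = 3.375 − 0.9375 = 2.4375, R_n = 38.063 kips/bolt. φR_n = 0.75 × (2×16.992 + 4×38.063) = 139.7 kips.
Tension rupture (net): A_n = (8.1875 − 2×1)×0.3125 = 1.9336 in² (U = 1.0, A_e = A_n). φR_n = 0.75 × 58 × 1.9336 = 84.1 kips.
Governing: min(227.3, 139.7, 84.1) = 84.1 kips → net-section rupture.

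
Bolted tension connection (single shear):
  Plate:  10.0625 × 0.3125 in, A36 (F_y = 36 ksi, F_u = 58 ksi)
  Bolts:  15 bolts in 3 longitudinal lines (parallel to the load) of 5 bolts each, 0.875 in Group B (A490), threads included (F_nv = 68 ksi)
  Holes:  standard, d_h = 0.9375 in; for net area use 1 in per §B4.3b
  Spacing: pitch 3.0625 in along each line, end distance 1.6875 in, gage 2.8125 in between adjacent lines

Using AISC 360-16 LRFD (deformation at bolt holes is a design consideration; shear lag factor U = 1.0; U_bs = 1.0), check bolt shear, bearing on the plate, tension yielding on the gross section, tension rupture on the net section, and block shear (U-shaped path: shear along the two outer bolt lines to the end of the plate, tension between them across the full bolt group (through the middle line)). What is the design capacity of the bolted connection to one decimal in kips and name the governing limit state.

96.0 kips (net-section rupture governs)

Bolt shear: A_b = π(0.875)²/4 = 0.60132 in². φR_n = 0.75 × 68 × 0.60132 × 15 × 1 = 460.0 kips.
Bearing (0.3125 in plate, F_u = 58 ksi): end bolts L_c = 1.6875 − 0.9375/2 = 1.21875, R_n = min(1.2×1.21875×0.3125×58, 2.4×0.875×0.3125×58) = 26.508 kips/bolt; interior L_c = 3.0625 − 0.9375 = 2.125, R_n = 38.063 kips/bolt. φR_n = 0.75 × (3×26.508 + 12×38.063) = 402.2 kips.
Tension yield (gross): A_g = 10.0625×0.3125 = 3.1445 in². φR_n = 0.90 × 36 × 3.1445 = 101.9 kips.
Tension rupture (net): A_n = (10.0625 − 3×1)×0.3125 = 2.207 in² (U = 1.0, A_e = A_n). φR_n = 0.75 × 58 × 2.207 = 96.0 kips.
Block shear: shear path 2×[1.6875+4×3.0625] = 2×13.9375 in, A_gv = 8.7109, A_nv = 2×(13.9375 − 4.5×1)×0.3125 = 5.8984 in²; tension across gage: (5.625 − 2×1)×0.3125 = 1.1328 in². R_n = min(0.6×58×5.8984, 0.6×36×8.7109) + 1.0×58×1.1328 = min(205.26, 188.16) + 65.702 = 253.86 kips. φR_n = 0.75 × 253.86 = 190.4 kips.
Governing: min(460.0, 402.2, 101.9, 96.0, 190.4) = 96.0 kips → net-section rupture.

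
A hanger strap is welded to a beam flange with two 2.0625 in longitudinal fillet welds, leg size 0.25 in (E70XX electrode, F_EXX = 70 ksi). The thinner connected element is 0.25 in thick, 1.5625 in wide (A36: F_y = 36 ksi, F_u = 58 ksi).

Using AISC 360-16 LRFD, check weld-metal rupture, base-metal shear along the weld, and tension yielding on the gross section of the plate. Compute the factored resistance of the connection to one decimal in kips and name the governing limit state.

12.7 kips (gross-section yield governs)

Weld metal: throat = 0.707×0.25 = 0.17675 in, L = 2×2.0625 = 4.125 in. φR_n = 0.75 × 0.6 × 70 × 0.17675 × 4.125 = 23.0 kips.
Base metal shear (0.25 in plate): yield φR_n = 1.0×0.6×36×0.25×4.125 = 22.3 kips; rupture φR_n = 0.75×0.6×58×0.25×4.125 = 26.9 kips; take 22.3 kips (yield).
Tension yield (gross): A_g = 1.5625×0.25 = 0.39063 in². φR_n = 0.90 × 36 × 0.39063 = 12.7 kips.
Governing: min(23.0, 22.3, 12.7) = 12.7 kips → gross-section yield.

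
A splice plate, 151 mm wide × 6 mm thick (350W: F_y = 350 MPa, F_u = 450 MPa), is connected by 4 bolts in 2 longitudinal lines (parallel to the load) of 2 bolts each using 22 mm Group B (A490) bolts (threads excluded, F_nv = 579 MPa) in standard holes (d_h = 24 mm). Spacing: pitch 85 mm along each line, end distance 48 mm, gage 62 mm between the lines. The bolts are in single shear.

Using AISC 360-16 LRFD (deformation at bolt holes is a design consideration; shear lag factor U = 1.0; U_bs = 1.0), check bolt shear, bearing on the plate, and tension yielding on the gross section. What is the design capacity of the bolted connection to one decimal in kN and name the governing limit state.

Bolt shear: A_b = π(22)²/4 = 380.13 mm². φR_n = 0.75 × 579 × 380.13 × 4 × 1 = 660.3 kN.
Bearing (6 mm plate, F_u = 450 MPa): end bolts L_c = 48 − 24/2 = 36, R_n = min(1.2×36×6×450, 2.4×22×6×450) = 116.64 kN/bolt; interior L_c = 85 − 24 = 61, R_n = 142.56 kN/bolt. φR_n = 0.75 × (2×116.64 + 2×142.56) = 388.8 kN.
Tension yield (gross): A_g = 151×6 = 906 mm². φR_n = 0.90 × 350 × 906 = 285.4 kN.
Governing: min(660.3, 388.8, 285.4) = 285.4 kN → gross-section yield.

285.4 kN (gross-section yield governs)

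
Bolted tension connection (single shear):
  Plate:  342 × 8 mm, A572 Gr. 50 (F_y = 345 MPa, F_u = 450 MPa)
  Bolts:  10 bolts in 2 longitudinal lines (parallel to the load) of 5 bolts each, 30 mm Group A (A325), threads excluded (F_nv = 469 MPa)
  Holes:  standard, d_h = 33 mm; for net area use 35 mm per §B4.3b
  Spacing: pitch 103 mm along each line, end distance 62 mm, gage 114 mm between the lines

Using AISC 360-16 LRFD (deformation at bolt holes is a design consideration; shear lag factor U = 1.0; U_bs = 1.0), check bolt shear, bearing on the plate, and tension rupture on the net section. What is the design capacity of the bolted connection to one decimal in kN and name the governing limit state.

Bolt shear: A_b = π(30)²/4 = 706.86 mm². φR_n = 0.75 × 469 × 706.86 × 10 × 1 = 2486.4 kN.
Bearing (8 mm plate, F_u = 450 MPa): end bolts L_c = 62 − 33/2 = 45.5, R_n = min(1.2×45.5×8×450, 2.4×30×8×450) = 196.56 kN/bolt; interior L_c = 103 − 33 = 70, R_n = 259.2 kN/bolt. φR_n = 0.75 × (2×196.56 + 8×259.2) = 1850.0 kN.
Tension rupture (net): A_n = (342 − 2×35)×8 = 2176 mm² (U = 1.0, A_e = A_n). φR_n = 0.75 × 450 × 2176 = 734.4 kN.
Governing: min(2486.4, 1850.0, 734.4) = 734.4 kN → net-section rupture.

734.4 kN (net-section rupture governs)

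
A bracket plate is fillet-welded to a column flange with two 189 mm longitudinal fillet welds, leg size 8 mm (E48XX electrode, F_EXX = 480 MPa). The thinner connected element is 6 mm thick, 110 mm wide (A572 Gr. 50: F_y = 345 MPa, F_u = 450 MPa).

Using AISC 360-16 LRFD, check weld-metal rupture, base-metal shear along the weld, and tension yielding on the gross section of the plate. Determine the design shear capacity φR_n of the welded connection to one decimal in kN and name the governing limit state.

Weld metal: throat = 0.707×8 = 5.656 mm, L = 2×189 = 378 mm. φR_n = 0.75 × 0.6 × 480 × 5.656 × 378 = 461.8 kN.
Base metal shear (6 mm plate): yield φR_n = 1.0×0.6×345×6×378 = 469.5 kN; rupture φR_n = 0.75×0.6×450×6×378 = 459.3 kN; take 459.3 kN (rupture).
Tension yield (gross): A_g = 110×6 = 660 mm². φR_n = 0.90 × 345 × 660 = 204.9 kN.
Governing: min(461.8, 459.3, 204.9) = 204.9 kN → gross-section yield.

204.9 kN (gross-section yield governs)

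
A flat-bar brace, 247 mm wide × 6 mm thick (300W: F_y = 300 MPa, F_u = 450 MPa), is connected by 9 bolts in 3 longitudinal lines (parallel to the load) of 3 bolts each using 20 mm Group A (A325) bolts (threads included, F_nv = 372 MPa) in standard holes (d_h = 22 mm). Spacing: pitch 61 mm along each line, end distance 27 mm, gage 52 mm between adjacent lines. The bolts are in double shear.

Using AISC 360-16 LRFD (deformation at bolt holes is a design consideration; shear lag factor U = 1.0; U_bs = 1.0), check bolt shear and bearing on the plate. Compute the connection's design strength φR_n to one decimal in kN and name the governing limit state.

685.3 kN (bearing governs)

Bolt shear: A_b = π(20)²/4 = 314.16 mm². φR_n = 0.75 × 372 × 314.16 × 9 × 2 = 1577.7 kN.
Bearing (6 mm plate, F_u = 450 MPa): end bolts L_c = 27 − 22/2 = 16, R_n = min(1.2×16×6×450, 2.4×20×6×450) = 51.84 kN/bolt; interior L_c = 61 − 22 = 39, R_n = 126.36 kN/bolt. φR_n = 0.75 × (3×51.84 + 6×126.36) = 685.3 kN.
Governing: min(1577.7, 685.3) = 685.3 kN → bearing.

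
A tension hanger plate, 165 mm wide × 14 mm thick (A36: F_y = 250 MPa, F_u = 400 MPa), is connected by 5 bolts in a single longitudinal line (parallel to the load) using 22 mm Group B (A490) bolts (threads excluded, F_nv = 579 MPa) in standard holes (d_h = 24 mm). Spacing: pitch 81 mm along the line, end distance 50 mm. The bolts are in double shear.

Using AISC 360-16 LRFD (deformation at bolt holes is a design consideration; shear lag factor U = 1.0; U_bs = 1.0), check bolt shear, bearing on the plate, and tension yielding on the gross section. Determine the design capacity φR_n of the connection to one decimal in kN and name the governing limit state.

Bolt shear: A_b = π(22)²/4 = 380.13 mm². φR_n = 0.75 × 579 × 380.13 × 5 × 2 = 1650.7 kN.
Bearing (14 mm plate, F_u = 400 MPa): end bolts L_c = 50 − 24/2 = 38, R_n = min(1.2×38×14×400, 2.4×22×14×400) = 255.36 kN/bolt; interior L_c = 81 − 24 = 57, R_n = 295.68 kN/bolt. φR_n = 0.75 × (1×255.36 + 4×295.68) = 1078.6 kN.
Tension yield (gross): A_g = 165×14 = 2310 mm². φR_n = 0.90 × 250 × 2310 = 519.8 kN.
Governing: min(1650.7, 1078.6, 519.8) = 519.8 kN → gross-section yield.

519.8 kN (gross-section yield governs)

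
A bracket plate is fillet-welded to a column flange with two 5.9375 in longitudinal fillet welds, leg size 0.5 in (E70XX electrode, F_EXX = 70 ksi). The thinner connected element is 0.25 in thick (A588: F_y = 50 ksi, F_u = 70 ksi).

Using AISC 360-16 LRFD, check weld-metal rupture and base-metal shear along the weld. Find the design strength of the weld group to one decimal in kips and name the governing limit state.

89.1 kips (base-metal shear governs)

Weld metal: throat = 0.707×0.5 = 0.3535 in, L = 2×5.9375 = 11.875 in. φR_n = 0.75 × 0.6 × 70 × 0.3535 × 11.875 = 132.2 kips.
Base metal shear (0.25 in plate): yield φR_n = 1.0×0.6×50×0.25×11.875 = 89.1 kips; rupture φR_n = 0.75×0.6×70×0.25×11.875 = 93.5 kips; take 89.1 kips (yield).
Governing: min(132.2, 89.1) = 89.1 kips → base-metal shear.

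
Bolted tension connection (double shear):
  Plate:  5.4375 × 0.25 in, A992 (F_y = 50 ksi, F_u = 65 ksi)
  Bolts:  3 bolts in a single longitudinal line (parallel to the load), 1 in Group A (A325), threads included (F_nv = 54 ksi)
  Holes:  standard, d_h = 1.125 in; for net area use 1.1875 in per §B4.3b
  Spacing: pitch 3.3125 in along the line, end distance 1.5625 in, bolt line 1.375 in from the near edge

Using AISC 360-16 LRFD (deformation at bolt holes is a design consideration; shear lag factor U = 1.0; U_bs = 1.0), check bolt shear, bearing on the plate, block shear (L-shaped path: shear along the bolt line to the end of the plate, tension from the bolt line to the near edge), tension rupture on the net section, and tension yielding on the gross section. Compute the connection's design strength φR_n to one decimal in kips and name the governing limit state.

47.7 kips (block shear governs)

Bolt shear: A_b = π(1)²/4 = 0.7854 in². φR_n = 0.75 × 54 × 0.7854 × 3 × 2 = 190.9 kips.
Bearing (0.25 in plate, F_u = 65 ksi): end bolts L_c = 1.5625 − 1.125/2 = 1, R_n = min(1.2×1×0.25×65, 2.4×1×0.25×65) = 19.5 kips/bolt; interior L_c = 3.3125 − 1.125 = 2.1875, R_n = 39 kips/bolt. φR_n = 0.75 × (1×19.5 + 2×39) = 73.1 kips.
Block shear: shear path 1×[1.5625+2×3.3125] = 1×8.1875 in, A_gv = 2.0469, A_nv = 1×(8.1875 − 2.5×1.1875)×0.25 = 1.3047 in²; tension to near edge: (1.375 − 0.5×1.1875)×0.25 = 0.19531 in². R_n = min(0.6×65×1.3047, 0.6×50×2.0469) + 1.0×65×0.19531 = min(50.883, 61.407) + 12.695 = 63.578 kips. φR_n = 0.75 × 63.578 = 47.7 kips.
Tension rupture (net): A_n = (5.4375 − 1×1.1875)×0.25 = 1.0625 in² (U = 1.0, A_e = A_n). φR_n = 0.75 × 65 × 1.0625 = 51.8 kips.
Tension yield (gross): A_g = 5.4375×0.25 = 1.3594 in². φR_n = 0.90 × 50 × 1.3594 = 61.2 kips.
Governing: min(190.9, 73.1, 47.7, 51.8, 61.2) = 47.7 kips → block shear.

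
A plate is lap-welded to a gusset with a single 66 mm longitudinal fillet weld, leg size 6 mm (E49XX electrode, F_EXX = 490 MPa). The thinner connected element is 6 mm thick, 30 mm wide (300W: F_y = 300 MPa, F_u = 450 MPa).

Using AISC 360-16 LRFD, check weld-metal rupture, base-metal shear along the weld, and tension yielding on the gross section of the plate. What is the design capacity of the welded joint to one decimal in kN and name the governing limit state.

Weld metal: throat = 0.707×6 = 4.242 mm, L = 66 mm. φR_n = 0.75 × 0.6 × 490 × 4.242 × 66 = 61.7 kN.
Base metal shear (6 mm plate): yield φR_n = 1.0×0.6×300×6×66 = 71.3 kN; rupture φR_n = 0.75×0.6×450×6×66 = 80.2 kN; take 71.3 kN (yield).
Tension yield (gross): A_g = 30×6 = 180 mm². φR_n = 0.90 × 300 × 180 = 48.6 kN.
Governing: min(61.7, 71.3, 48.6) = 48.6 kN → gross-section yield.

48.6 kN (gross-section yield governs)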